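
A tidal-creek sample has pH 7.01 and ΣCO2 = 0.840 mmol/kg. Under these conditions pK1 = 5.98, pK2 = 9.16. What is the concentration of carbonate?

[CO3²⁻] = 5.40 μmol/kg

α₂ = 1 / (1 + [H⁺]/K2 + [H⁺]²/(K1K2)) = 1 / (1 + 10^+2.15 + 10^+1.12)
   = 1 / (1 + 141.25 + 13.183) = 1/155.44 = 0.006434
[CO3²⁻] = α₂ × DIC = 0.006434 × 0.840 = 0.00540 mmol/kg = 5.40 μmol/kg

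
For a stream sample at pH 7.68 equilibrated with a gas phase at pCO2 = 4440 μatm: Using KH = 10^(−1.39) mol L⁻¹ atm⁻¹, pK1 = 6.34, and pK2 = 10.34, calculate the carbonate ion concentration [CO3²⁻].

[CO2*] = KH · pCO2 = 10^(−1.39) × 4440×10^-6 = 1.809×10^-4 mol/L
α₀ = 1/(1 + K1/[H⁺] + K1K2/[H⁺]²) = 1/(1 + 10^+1.34 + 10^-1.32) = 0.04362
DIC = [CO2*]/α₀ = 1.809×10^-4 / 0.04362 = 4.147 mmol/L
[CO3²⁻] = α₂·DIC; α₂ = 0.002088, so [CO3²⁻] = 0.002088 × 4.147 = 0.00866 mmol/L = 8.66 μmol/L

[CO3²⁻] = 8.66 μmol/L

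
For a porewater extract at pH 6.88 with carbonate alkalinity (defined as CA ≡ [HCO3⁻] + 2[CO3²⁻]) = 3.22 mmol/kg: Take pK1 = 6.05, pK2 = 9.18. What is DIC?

DIC = 3.68 mmol/kg

CA = [HCO3⁻] + 2[CO3²⁻] = (α₁ + 2α₂)·DIC
At pH 6.88: [H⁺]/K1 = 10^-0.83 = 0.14791, K2/[H⁺] = 10^-2.30 = 0.0050119
α₁ = 1/(1 + 0.14791 + 0.0050119) = 1/1.1529 = 0.8674; α₂ = α₁·K2/[H⁺] = 0.004347
α₁ + 2α₂ = 0.8761
DIC = CA / (α₁ + 2α₂) = 3.22 / 0.8761 = 3.68 mmol/kg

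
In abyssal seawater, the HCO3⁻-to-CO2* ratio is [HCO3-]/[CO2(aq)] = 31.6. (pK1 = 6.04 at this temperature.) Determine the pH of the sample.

From K1 = [H⁺][HCO3-]/[CO2(aq)]:  pH = pK1 + log₁₀([HCO3-]/[CO2(aq)])
log₁₀(31.6) = +1.500
pH = 6.04 + (+1.500) = 7.54

pH = 7.54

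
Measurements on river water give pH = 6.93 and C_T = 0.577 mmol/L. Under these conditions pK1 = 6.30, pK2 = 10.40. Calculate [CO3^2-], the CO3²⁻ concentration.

α₂ = 1 / (1 + [H⁺]/K2 + [H⁺]²/(K1K2)) = 1 / (1 + 10^+3.47 + 10^+2.84)
   = 1 / (1 + 2951.2 + 691.83) = 1/3644.0 = 0.0002744
[CO3²⁻] = α₂ × DIC = 0.0002744 × 0.577 = 0.000158 mmol/L = 0.158 μmol/L

[CO3²⁻] = 0.158 μmol/L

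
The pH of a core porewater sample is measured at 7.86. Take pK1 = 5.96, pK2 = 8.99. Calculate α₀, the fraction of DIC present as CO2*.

α₀ = 1 / (1 + K1/[H⁺] + K1K2/[H⁺]²) = 1 / (1 + 10^+1.90 + 10^+0.77)
   = 1 / (1 + 79.433 + 5.8884) = 1/86.321 = 0.01158

α₀ = 0.0116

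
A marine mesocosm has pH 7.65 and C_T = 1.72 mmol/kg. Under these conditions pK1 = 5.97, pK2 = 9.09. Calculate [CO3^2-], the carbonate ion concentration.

α₂ = 1 / (1 + [H⁺]/K2 + [H⁺]²/(K1K2)) = 1 / (1 + 10^+1.44 + 10^-0.24)
   = 1 / (1 + 27.542 + 0.57544) = 1/29.118 = 0.03434
[CO3²⁻] = α₂ × DIC = 0.03434 × 1.72 = 0.0591 mmol/kg

[CO3²⁻] = 0.0591 mmol/kg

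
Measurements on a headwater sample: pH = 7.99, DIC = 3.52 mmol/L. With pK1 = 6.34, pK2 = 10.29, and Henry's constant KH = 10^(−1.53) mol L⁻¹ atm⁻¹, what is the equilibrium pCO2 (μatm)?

α₀ = 1 / (1 + K1/[H⁺] + K1K2/[H⁺]²) = 1 / (1 + 10^+1.65 + 10^-0.65)
   = 1 / (1 + 44.668 + 0.22387) = 1/45.892 = 0.02179
[CO2*] = α₀ × DIC = 0.02179 × 3.52 = 0.07670 mmol/L
pCO2 = [CO2*]/KH = 7.670×10^-5 / 2.951×10^-2 = 2600 μatm

pCO2 = 2600 μatm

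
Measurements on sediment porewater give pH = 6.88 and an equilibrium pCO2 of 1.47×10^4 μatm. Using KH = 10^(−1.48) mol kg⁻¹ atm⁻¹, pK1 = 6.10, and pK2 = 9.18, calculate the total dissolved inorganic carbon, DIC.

DIC = 3.43 mmol/kg

[CO2*] = KH · pCO2 = 10^(−1.48) × 1.47×10^4×10^-6 = 4.868×10^-4 mol/kg
α₀ = 1/(1 + K1/[H⁺] + K1K2/[H⁺]²) = 1/(1 + 10^+0.78 + 10^-1.52) = 0.1417
DIC = [CO2*]/α₀ = 4.868×10^-4 / 0.1417 = 3.43 mmol/kg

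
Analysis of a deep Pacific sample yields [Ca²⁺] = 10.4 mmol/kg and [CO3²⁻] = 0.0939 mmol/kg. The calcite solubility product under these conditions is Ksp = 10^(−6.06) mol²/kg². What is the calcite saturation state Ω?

Ω = 1.12

Ksp = 10^(−6.06) = 8.710×10^-7
Ω = [Ca²⁺][CO3²⁻]/Ksp = (10.4×10^-3)(0.0939×10^-3) / 8.710×10^-7 = 1.12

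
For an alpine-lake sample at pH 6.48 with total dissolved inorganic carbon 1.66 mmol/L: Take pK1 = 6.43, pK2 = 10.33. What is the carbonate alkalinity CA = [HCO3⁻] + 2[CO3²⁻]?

CA = [HCO3⁻] + 2[CO3²⁻] = (α₁ + 2α₂)·DIC
At pH 6.48: [H⁺]/K1 = 10^-0.05 = 0.89125, K2/[H⁺] = 10^-3.85 = 0.00014125
α₁ = 1/(1 + 0.89125 + 0.00014125) = 1/1.8914 = 0.5287; α₂ = α₁·K2/[H⁺] = 7.468×10^-5
α₁ + 2α₂ = 0.5289
CA = 0.5289 × 1.66 = 0.878 mmol/L

CA = 0.878 mmol/L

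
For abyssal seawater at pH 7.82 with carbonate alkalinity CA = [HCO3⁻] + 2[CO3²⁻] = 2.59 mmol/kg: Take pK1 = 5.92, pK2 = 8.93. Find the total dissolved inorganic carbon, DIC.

CA = [HCO3⁻] + 2[CO3²⁻] = (α₁ + 2α₂)·DIC
At pH 7.82: [H⁺]/K1 = 10^-1.90 = 0.012589, K2/[H⁺] = 10^-1.11 = 0.077625
α₁ = 1/(1 + 0.012589 + 0.077625) = 1/1.0902 = 0.9173; α₂ = α₁·K2/[H⁺] = 0.07120
α₁ + 2α₂ = 1.0597
DIC = CA / (α₁ + 2α₂) = 2.59 / 1.0597 = 2.44 mmol/kg

DIC = 2.44 mmol/kg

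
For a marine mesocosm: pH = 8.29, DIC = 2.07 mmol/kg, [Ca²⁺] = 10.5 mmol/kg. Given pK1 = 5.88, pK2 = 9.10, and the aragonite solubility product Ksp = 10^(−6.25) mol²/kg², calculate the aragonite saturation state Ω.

α₂ = 1 / (1 + [H⁺]/K2 + [H⁺]²/(K1K2)) = 1 / (1 + 10^+0.81 + 10^-1.60)
   = 1 / (1 + 6.4565 + 0.025119) = 1/7.4817 = 0.1337
[CO3²⁻] = α₂ × DIC = 0.1337 × 2.07 = 0.2767 mmol/kg
Ksp = 10^(−6.25) = 5.623×10^-7
Ω = [Ca²⁺][CO3²⁻]/Ksp = (10.5×10^-3)(2.767×10^-4) / 5.623×10^-7 = 5.17

Ω = 5.17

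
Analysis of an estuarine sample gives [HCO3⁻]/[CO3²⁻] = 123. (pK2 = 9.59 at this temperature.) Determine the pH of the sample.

pH = 7.50

From K2 = [H⁺][CO3²⁻]/[HCO3⁻]:  pH = pK2 − log₁₀([HCO3⁻]/[CO3²⁻])
log₁₀(123) = +2.090
pH = 9.59 − (+2.090) = 7.50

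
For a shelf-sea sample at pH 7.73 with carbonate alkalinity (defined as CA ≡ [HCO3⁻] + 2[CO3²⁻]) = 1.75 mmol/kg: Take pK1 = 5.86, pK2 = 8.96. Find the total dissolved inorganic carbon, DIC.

CA = [HCO3⁻] + 2[CO3²⁻] = (α₁ + 2α₂)·DIC
At pH 7.73: [H⁺]/K1 = 10^-1.87 = 0.013490, K2/[H⁺] = 10^-1.23 = 0.058884
α₁ = 1/(1 + 0.013490 + 0.058884) = 1/1.0724 = 0.9325; α₂ = α₁·K2/[H⁺] = 0.05491
α₁ + 2α₂ = 1.0423
DIC = CA / (α₁ + 2α₂) = 1.75 / 1.0423 = 1.68 mmol/kg

DIC = 1.68 mmol/kg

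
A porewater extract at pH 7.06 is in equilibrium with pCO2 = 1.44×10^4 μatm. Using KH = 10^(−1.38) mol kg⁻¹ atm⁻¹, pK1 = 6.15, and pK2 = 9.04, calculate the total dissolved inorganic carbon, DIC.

DIC = 5.53 mmol/kg

[CO2*] = KH · pCO2 = 10^(−1.38) × 1.44×10^4×10^-6 = 6.003×10^-4 mol/kg
α₀ = 1/(1 + K1/[H⁺] + K1K2/[H⁺]²) = 1/(1 + 10^+0.91 + 10^-1.07) = 0.1085
DIC = [CO2*]/α₀ = 6.003×10^-4 / 0.1085 = 5.53 mmol/kg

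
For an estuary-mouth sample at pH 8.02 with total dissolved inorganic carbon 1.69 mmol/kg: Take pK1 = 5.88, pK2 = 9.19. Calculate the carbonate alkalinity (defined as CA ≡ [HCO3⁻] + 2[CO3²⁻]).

CA = [HCO3⁻] + 2[CO3²⁻] = (α₁ + 2α₂)·DIC
At pH 8.02: [H⁺]/K1 = 10^-2.14 = 0.0072444, K2/[H⁺] = 10^-1.17 = 0.067608
α₁ = 1/(1 + 0.0072444 + 0.067608) = 1/1.0749 = 0.9304; α₂ = α₁·K2/[H⁺] = 0.06290
α₁ + 2α₂ = 1.0562
CA = 1.0562 × 1.69 = 1.78 mmol/kg

CA = 1.78 mmol/kg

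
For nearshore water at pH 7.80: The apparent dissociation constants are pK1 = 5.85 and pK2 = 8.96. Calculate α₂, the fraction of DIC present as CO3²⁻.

α₂ = 0.0640

α₂ = 1 / (1 + [H⁺]/K2 + [H⁺]²/(K1K2)) = 1 / (1 + 10^+1.16 + 10^-0.79)
   = 1 / (1 + 14.454 + 0.16218) = 1/15.617 = 0.06403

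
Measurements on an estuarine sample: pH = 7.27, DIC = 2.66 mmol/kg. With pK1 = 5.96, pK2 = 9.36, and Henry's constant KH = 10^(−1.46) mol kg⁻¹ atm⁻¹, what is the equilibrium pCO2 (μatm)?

α₀ = 1 / (1 + K1/[H⁺] + K1K2/[H⁺]²) = 1 / (1 + 10^+1.31 + 10^-0.78)
   = 1 / (1 + 20.417 + 0.16596) = 1/21.583 = 0.04633
[CO2*] = α₀ × DIC = 0.04633 × 2.66 = 0.1232 mmol/kg
pCO2 = [CO2*]/KH = 1.232×10^-4 / 3.467×10^-2 = 3550 μatm

pCO2 = 3550 μatm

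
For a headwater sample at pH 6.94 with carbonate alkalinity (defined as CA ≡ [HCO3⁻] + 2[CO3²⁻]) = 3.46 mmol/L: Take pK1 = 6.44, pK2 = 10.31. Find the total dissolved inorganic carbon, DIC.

CA = [HCO3⁻] + 2[CO3²⁻] = (α₁ + 2α₂)·DIC
At pH 6.94: [H⁺]/K1 = 10^-0.50 = 0.31623, K2/[H⁺] = 10^-3.37 = 0.00042658
α₁ = 1/(1 + 0.31623 + 0.00042658) = 1/1.3167 = 0.7595; α₂ = α₁·K2/[H⁺] = 0.0003240
α₁ + 2α₂ = 0.7601
DIC = CA / (α₁ + 2α₂) = 3.46 / 0.7601 = 4.55 mmol/L

DIC = 4.55 mmol/L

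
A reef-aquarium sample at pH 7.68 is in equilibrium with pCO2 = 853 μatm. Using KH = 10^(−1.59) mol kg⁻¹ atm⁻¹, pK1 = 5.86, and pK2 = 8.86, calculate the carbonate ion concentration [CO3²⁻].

[CO3²⁻] = 0.0957 mmol/kg

[CO2*] = KH · pCO2 = 10^(−1.59) × 853×10^-6 = 2.193×10^-5 mol/kg
α₀ = 1/(1 + K1/[H⁺] + K1K2/[H⁺]²) = 1/(1 + 10^+1.82 + 10^+0.64) = 0.01400
DIC = [CO2*]/α₀ = 2.193×10^-5 / 0.01400 = 1.566 mmol/kg
[CO3²⁻] = α₂·DIC; α₂ = 0.06111, so [CO3²⁻] = 0.06111 × 1.566 = 0.0957 mmol/kg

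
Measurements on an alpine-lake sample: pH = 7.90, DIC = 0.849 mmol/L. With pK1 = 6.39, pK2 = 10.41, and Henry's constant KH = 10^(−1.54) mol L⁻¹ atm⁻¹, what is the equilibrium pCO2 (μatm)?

pCO2 = 880 μatm

α₀ = 1 / (1 + K1/[H⁺] + K1K2/[H⁺]²) = 1 / (1 + 10^+1.51 + 10^-1.00)
   = 1 / (1 + 32.359 + 0.10000) = 1/33.459 = 0.02989
[CO2*] = α₀ × DIC = 0.02989 × 0.849 = 0.02537 mmol/L
pCO2 = [CO2*]/KH = 2.537×10^-5 / 2.884×10^-2 = 880 μatm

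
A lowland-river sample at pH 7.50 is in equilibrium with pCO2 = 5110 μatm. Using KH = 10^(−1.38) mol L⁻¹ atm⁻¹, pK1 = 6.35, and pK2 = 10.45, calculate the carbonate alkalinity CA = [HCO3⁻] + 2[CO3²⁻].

[CO2*] = KH · pCO2 = 10^(−1.38) × 5110×10^-6 = 2.130×10^-4 mol/L
α₀ = 1/(1 + K1/[H⁺] + K1K2/[H⁺]²) = 1/(1 + 10^+1.15 + 10^-1.80) = 0.06604
DIC = [CO2*]/α₀ = 2.130×10^-4 / 0.06604 = 3.225 mmol/L
CA = (α₁ + 2α₂)·DIC = (0.9329 + 2×0.001047) × 3.225 = 3.02 mmol/L

CA = 3.02 mmol/L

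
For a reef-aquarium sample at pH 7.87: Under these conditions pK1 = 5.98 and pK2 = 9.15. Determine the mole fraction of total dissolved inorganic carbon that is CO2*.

α₀ = 0.0121

α₀ = 1 / (1 + K1/[H⁺] + K1K2/[H⁺]²) = 1 / (1 + 10^+1.89 + 10^+0.61)
   = 1 / (1 + 77.625 + 4.0738) = 1/82.699 = 0.01209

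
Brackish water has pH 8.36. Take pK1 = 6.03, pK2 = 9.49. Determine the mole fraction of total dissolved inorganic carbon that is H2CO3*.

α₀ = 1 / (1 + K1/[H⁺] + K1K2/[H⁺]²) = 1 / (1 + 10^+2.33 + 10^+1.20)
   = 1 / (1 + 213.80 + 15.849) = 1/230.65 = 0.004336

α₀ = 0.00434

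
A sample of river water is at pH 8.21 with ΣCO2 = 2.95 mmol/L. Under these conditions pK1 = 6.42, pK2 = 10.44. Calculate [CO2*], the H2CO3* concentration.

[CO2*] = 0.0468 mmol/L

α₀ = 1 / (1 + K1/[H⁺] + K1K2/[H⁺]²) = 1 / (1 + 10^+1.79 + 10^-0.44)
   = 1 / (1 + 61.660 + 0.36308) = 1/63.023 = 0.01587
[CO2*] = α₀ × DIC = 0.01587 × 2.95 = 0.0468 mmol/L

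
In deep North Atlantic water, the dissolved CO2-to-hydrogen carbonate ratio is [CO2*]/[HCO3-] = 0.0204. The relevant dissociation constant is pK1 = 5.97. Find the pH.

pH = 7.66

From K1 = [H⁺][HCO3-]/[CO2*]:  pH = pK1 − log₁₀([CO2*]/[HCO3-])
log₁₀(0.0204) = -1.690
pH = 5.97 − (-1.690) = 7.66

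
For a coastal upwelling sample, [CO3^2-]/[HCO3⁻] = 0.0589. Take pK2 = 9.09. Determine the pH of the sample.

pH = 7.86

From K2 = [H⁺][CO3^2-]/[HCO3⁻]:  pH = pK2 + log₁₀([CO3^2-]/[HCO3⁻])
log₁₀(0.0589) = -1.230
pH = 9.09 + (-1.230) = 7.86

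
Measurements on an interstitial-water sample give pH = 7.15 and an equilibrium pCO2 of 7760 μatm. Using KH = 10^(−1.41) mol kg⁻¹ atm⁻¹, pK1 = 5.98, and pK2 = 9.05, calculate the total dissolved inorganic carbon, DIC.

[CO2*] = KH · pCO2 = 10^(−1.41) × 7760×10^-6 = 3.019×10^-4 mol/kg
α₀ = 1/(1 + K1/[H⁺] + K1K2/[H⁺]²) = 1/(1 + 10^+1.17 + 10^-0.73) = 0.06259
DIC = [CO2*]/α₀ = 3.019×10^-4 / 0.06259 = 4.82 mmol/kg

DIC = 4.82 mmol/kg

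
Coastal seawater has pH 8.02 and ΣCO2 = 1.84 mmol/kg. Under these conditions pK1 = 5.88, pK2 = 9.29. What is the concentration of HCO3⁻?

[HCO3⁻] = 1.73 mmol/kg

α₁ = 1 / (1 + [H⁺]/K1 + K2/[H⁺]) = 1 / (1 + 10^-2.14 + 10^-1.27)
   = 1 / (1 + 0.0072444 + 0.053703) = 1/1.0609 = 0.9426
[HCO3⁻] = α₁ × DIC = 0.9426 × 1.84 = 1.73 mmol/kg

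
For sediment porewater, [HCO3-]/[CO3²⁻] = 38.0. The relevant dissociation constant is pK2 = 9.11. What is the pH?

pH = 7.53

From K2 = [H⁺][CO3²⁻]/[HCO3-]:  pH = pK2 − log₁₀([HCO3-]/[CO3²⁻])
log₁₀(38.0) = +1.580
pH = 9.11 − (+1.580) = 7.53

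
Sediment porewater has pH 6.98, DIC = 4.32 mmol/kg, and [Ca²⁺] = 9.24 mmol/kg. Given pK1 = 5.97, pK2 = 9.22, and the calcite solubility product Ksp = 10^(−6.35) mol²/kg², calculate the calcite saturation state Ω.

Ω = 0.466

α₂ = 1 / (1 + [H⁺]/K2 + [H⁺]²/(K1K2)) = 1 / (1 + 10^+2.24 + 10^+1.23)
   = 1 / (1 + 173.78 + 16.982) = 1/191.76 = 0.005215
[CO3²⁻] = α₂ × DIC = 0.005215 × 4.32 = 0.02253 mmol/kg
Ksp = 10^(−6.35) = 4.467×10^-7
Ω = [Ca²⁺][CO3²⁻]/Ksp = (9.24×10^-3)(2.253×10^-5) / 4.467×10^-7 = 0.466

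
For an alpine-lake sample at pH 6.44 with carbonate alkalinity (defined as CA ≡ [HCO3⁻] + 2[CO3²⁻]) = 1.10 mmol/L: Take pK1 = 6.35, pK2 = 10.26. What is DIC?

CA = [HCO3⁻] + 2[CO3²⁻] = (α₁ + 2α₂)·DIC
At pH 6.44: [H⁺]/K1 = 10^-0.09 = 0.81283, K2/[H⁺] = 10^-3.82 = 0.00015136
α₁ = 1/(1 + 0.81283 + 0.00015136) = 1/1.8130 = 0.5516; α₂ = α₁·K2/[H⁺] = 8.348×10^-5
α₁ + 2α₂ = 0.5517
DIC = CA / (α₁ + 2α₂) = 1.10 / 0.5517 = 1.99 mmol/L

DIC = 1.99 mmol/L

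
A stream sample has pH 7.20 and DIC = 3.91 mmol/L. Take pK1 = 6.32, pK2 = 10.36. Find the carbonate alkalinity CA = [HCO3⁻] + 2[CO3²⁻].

CA = [HCO3⁻] + 2[CO3²⁻] = (α₁ + 2α₂)·DIC
At pH 7.20: [H⁺]/K1 = 10^-0.88 = 0.13183, K2/[H⁺] = 10^-3.16 = 0.00069183
α₁ = 1/(1 + 0.13183 + 0.00069183) = 1/1.1325 = 0.8830; α₂ = α₁·K2/[H⁺] = 0.0006109
α₁ + 2α₂ = 0.8842
CA = 0.8842 × 3.91 = 3.46 mmol/L

CA = 3.46 mmol/L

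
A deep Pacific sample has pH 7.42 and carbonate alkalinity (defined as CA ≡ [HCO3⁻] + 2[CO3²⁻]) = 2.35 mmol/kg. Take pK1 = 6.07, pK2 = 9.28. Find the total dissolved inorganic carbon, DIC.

CA = [HCO3⁻] + 2[CO3²⁻] = (α₁ + 2α₂)·DIC
At pH 7.42: [H⁺]/K1 = 10^-1.35 = 0.044668, K2/[H⁺] = 10^-1.86 = 0.013804
α₁ = 1/(1 + 0.044668 + 0.013804) = 1/1.0585 = 0.9448; α₂ = α₁·K2/[H⁺] = 0.01304
α₁ + 2α₂ = 0.9708
DIC = CA / (α₁ + 2α₂) = 2.35 / 0.9708 = 2.42 mmol/kg

DIC = 2.42 mmol/kg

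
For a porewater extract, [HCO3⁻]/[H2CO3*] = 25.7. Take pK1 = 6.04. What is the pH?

From K1 = [H⁺][HCO3⁻]/[H2CO3*]:  pH = pK1 + log₁₀([HCO3⁻]/[H2CO3*])
log₁₀(25.7) = +1.410
pH = 6.04 + (+1.410) = 7.45

pH = 7.45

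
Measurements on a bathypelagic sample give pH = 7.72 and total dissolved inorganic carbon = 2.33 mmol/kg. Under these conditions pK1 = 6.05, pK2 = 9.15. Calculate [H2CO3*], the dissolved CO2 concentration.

α₀ = 1 / (1 + K1/[H⁺] + K1K2/[H⁺]²) = 1 / (1 + 10^+1.67 + 10^+0.24)
   = 1 / (1 + 46.774 + 1.7378) = 1/49.511 = 0.02020
[CO2*] = α₀ × DIC = 0.02020 × 2.33 = 0.0471 mmol/kg

[CO2*] = 0.0471 mmol/kg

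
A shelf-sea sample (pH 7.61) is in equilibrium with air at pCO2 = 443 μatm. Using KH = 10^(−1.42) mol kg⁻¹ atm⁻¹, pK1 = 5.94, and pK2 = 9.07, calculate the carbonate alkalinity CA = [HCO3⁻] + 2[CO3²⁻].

[CO2*] = KH · pCO2 = 10^(−1.42) × 443×10^-6 = 1.684×10^-5 mol/kg
α₀ = 1/(1 + K1/[H⁺] + K1K2/[H⁺]²) = 1/(1 + 10^+1.67 + 10^+0.21) = 0.02024
DIC = [CO2*]/α₀ = 1.684×10^-5 / 0.02024 = 0.8319 mmol/kg
CA = (α₁ + 2α₂)·DIC = (0.9469 + 2×0.03283) × 0.8319 = 0.842 mmol/kg

CA = 0.842 mmol/kg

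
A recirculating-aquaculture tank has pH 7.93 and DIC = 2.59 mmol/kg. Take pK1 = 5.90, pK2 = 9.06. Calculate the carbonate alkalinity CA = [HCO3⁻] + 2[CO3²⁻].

CA = [HCO3⁻] + 2[CO3²⁻] = (α₁ + 2α₂)·DIC
At pH 7.93: [H⁺]/K1 = 10^-2.03 = 0.0093325, K2/[H⁺] = 10^-1.13 = 0.074131
α₁ = 1/(1 + 0.0093325 + 0.074131) = 1/1.0835 = 0.9230; α₂ = α₁·K2/[H⁺] = 0.06842
α₁ + 2α₂ = 1.0598
CA = 1.0598 × 2.59 = 2.74 mmol/kg

CA = 2.74 mmol/kg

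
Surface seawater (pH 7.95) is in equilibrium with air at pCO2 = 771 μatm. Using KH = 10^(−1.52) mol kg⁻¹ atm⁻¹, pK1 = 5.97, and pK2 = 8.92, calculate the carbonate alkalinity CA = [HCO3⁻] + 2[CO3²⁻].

CA = 2.70 mmol/kg

[CO2*] = KH · pCO2 = 10^(−1.52) × 771×10^-6 = 2.328×10^-5 mol/kg
α₀ = 1/(1 + K1/[H⁺] + K1K2/[H⁺]²) = 1/(1 + 10^+1.98 + 10^+1.01) = 0.009369
DIC = [CO2*]/α₀ = 2.328×10^-5 / 0.009369 = 2.485 mmol/kg
CA = (α₁ + 2α₂)·DIC = (0.8948 + 2×0.09587) × 2.485 = 2.70 mmol/kg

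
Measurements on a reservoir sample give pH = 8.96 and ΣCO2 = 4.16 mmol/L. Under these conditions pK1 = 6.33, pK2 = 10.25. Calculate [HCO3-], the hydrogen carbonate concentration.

α₁ = 1 / (1 + [H⁺]/K1 + K2/[H⁺]) = 1 / (1 + 10^-2.63 + 10^-1.29)
   = 1 / (1 + 0.0023442 + 0.051286) = 1/1.0536 = 0.9491
[HCO3⁻] = α₁ × DIC = 0.9491 × 4.16 = 3.95 mmol/L

[HCO3⁻] = 3.95 mmol/L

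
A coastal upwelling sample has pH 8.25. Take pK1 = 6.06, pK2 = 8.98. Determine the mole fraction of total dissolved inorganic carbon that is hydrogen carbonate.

α₁ = 0.838

α₁ = 1 / (1 + [H⁺]/K1 + K2/[H⁺]) = 1 / (1 + 10^-2.19 + 10^-0.73)
   = 1 / (1 + 0.0064565 + 0.18621) = 1/1.1927 = 0.8385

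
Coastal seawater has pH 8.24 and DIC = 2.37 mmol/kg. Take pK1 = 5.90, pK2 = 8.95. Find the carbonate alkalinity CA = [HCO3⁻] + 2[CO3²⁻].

CA = 2.75 mmol/kg

CA = [HCO3⁻] + 2[CO3²⁻] = (α₁ + 2α₂)·DIC
At pH 8.24: [H⁺]/K1 = 10^-2.34 = 0.0045709, K2/[H⁺] = 10^-0.71 = 0.19498
α₁ = 1/(1 + 0.0045709 + 0.19498) = 1/1.1996 = 0.8336; α₂ = α₁·K2/[H⁺] = 0.1625
α₁ + 2α₂ = 1.1587
CA = 1.1587 × 2.37 = 2.75 mmol/kg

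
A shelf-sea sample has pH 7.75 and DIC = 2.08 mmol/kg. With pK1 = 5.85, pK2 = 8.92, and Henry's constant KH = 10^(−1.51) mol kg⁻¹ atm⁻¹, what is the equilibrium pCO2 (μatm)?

pCO2 = 784 μatm

α₀ = 1 / (1 + K1/[H⁺] + K1K2/[H⁺]²) = 1 / (1 + 10^+1.90 + 10^+0.73)
   = 1 / (1 + 79.433 + 5.3703) = 1/85.803 = 0.01165
[CO2*] = α₀ × DIC = 0.01165 × 2.08 = 0.02424 mmol/kg
pCO2 = [CO2*]/KH = 2.424×10^-5 / 3.090×10^-2 = 784 μatm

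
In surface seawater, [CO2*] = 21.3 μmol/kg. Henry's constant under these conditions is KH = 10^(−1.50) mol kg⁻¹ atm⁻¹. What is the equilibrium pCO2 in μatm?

pCO2 = 674 μatm

KH = 10^(−1.50) = 3.162×10^-2 mol kg⁻¹ atm⁻¹
pCO2 = [CO2*]/KH = 21.3×10^-6 / 3.162×10^-2 = 6.74×10^-4 atm = 674 μatm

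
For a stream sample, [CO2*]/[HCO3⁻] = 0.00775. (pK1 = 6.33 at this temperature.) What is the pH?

From K1 = [H⁺][HCO3⁻]/[CO2*]:  pH = pK1 − log₁₀([CO2*]/[HCO3⁻])
log₁₀(0.00775) = -2.111
pH = 6.33 − (-2.111) = 8.44

pH = 8.44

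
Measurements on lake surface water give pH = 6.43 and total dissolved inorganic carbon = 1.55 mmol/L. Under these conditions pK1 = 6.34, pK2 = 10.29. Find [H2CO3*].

[CO2*] = 0.695 mmol/L

α₀ = 1 / (1 + K1/[H⁺] + K1K2/[H⁺]²) = 1 / (1 + 10^+0.09 + 10^-3.77)
   = 1 / (1 + 1.2303 + 0.00016982) = 1/2.2304 = 0.4483
[CO2*] = α₀ × DIC = 0.4483 × 1.55 = 0.695 mmol/L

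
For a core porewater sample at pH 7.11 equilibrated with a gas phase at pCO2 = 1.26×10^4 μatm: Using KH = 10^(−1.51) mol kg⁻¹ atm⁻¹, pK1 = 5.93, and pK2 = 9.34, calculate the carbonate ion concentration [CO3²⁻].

[CO3²⁻] = 0.0347 mmol/kg

[CO2*] = KH · pCO2 = 10^(−1.51) × 1.26×10^4×10^-6 = 3.894×10^-4 mol/kg
α₀ = 1/(1 + K1/[H⁺] + K1K2/[H⁺]²) = 1/(1 + 10^+1.18 + 10^-1.05) = 0.06163
DIC = [CO2*]/α₀ = 3.894×10^-4 / 0.06163 = 6.318 mmol/kg
[CO3²⁻] = α₂·DIC; α₂ = 0.005493, so [CO3²⁻] = 0.005493 × 6.318 = 0.0347 mmol/kg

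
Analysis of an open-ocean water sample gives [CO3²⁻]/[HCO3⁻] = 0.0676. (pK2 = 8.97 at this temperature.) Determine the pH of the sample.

pH = 7.80

From K2 = [H⁺][CO3²⁻]/[HCO3⁻]:  pH = pK2 + log₁₀([CO3²⁻]/[HCO3⁻])
log₁₀(0.0676) = -1.170
pH = 8.97 + (-1.170) = 7.80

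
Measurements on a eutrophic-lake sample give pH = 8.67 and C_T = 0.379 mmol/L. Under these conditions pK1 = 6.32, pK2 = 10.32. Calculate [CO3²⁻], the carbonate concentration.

[CO3²⁻] = 8.26 μmol/L

α₂ = 1 / (1 + [H⁺]/K2 + [H⁺]²/(K1K2)) = 1 / (1 + 10^+1.65 + 10^-0.70)
   = 1 / (1 + 44.668 + 0.19953) = 1/45.868 = 0.02180
[CO3²⁻] = α₂ × DIC = 0.02180 × 0.379 = 0.00826 mmol/L = 8.26 μmol/L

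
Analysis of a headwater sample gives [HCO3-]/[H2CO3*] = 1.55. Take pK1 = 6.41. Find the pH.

pH = 6.60

From K1 = [H⁺][HCO3-]/[H2CO3*]:  pH = pK1 + log₁₀([HCO3-]/[H2CO3*])
log₁₀(1.55) = +0.190
pH = 6.41 + (+0.190) = 6.60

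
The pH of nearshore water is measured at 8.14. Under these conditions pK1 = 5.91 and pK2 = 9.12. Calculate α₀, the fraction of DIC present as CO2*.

α₀ = 1 / (1 + K1/[H⁺] + K1K2/[H⁺]²) = 1 / (1 + 10^+2.23 + 10^+1.25)
   = 1 / (1 + 169.82 + 17.783) = 1/188.61 = 0.005302

α₀ = 0.00530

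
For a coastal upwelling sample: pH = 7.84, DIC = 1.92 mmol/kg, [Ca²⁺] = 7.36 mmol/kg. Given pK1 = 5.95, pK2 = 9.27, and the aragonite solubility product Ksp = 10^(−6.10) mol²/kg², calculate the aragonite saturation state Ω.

α₂ = 1 / (1 + [H⁺]/K2 + [H⁺]²/(K1K2)) = 1 / (1 + 10^+1.43 + 10^-0.46)
   = 1 / (1 + 26.915 + 0.34674) = 1/28.262 = 0.03538
[CO3²⁻] = α₂ × DIC = 0.03538 × 1.92 = 0.06794 mmol/kg
Ksp = 10^(−6.10) = 7.943×10^-7
Ω = [Ca²⁺][CO3²⁻]/Ksp = (7.36×10^-3)(6.794×10^-5) / 7.943×10^-7 = 0.629

Ω = 0.629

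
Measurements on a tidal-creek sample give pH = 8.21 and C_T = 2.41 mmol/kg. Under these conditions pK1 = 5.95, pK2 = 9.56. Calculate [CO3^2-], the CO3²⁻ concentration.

[CO3²⁻] = 0.103 mmol/kg

α₂ = 1 / (1 + [H⁺]/K2 + [H⁺]²/(K1K2)) = 1 / (1 + 10^+1.35 + 10^-0.91)
   = 1 / (1 + 22.387 + 0.12303) = 1/23.510 = 0.04253
[CO3²⁻] = α₂ × DIC = 0.04253 × 2.41 = 0.103 mmol/kg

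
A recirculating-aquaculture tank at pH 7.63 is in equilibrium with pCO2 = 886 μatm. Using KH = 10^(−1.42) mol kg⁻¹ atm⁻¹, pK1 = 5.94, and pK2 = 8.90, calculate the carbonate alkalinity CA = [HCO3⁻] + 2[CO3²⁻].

[CO2*] = KH · pCO2 = 10^(−1.42) × 886×10^-6 = 3.368×10^-5 mol/kg
α₀ = 1/(1 + K1/[H⁺] + K1K2/[H⁺]²) = 1/(1 + 10^+1.69 + 10^+0.42) = 0.01901
DIC = [CO2*]/α₀ = 3.368×10^-5 / 0.01901 = 1.772 mmol/kg
CA = (α₁ + 2α₂)·DIC = (0.9310 + 2×0.05000) × 1.772 = 1.83 mmol/kg

CA = 1.83 mmol/kg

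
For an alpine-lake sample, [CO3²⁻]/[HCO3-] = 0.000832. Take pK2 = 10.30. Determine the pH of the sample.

pH = 7.22

From K2 = [H⁺][CO3²⁻]/[HCO3-]:  pH = pK2 + log₁₀([CO3²⁻]/[HCO3-])
log₁₀(0.000832) = -3.080
pH = 10.30 + (-3.080) = 7.22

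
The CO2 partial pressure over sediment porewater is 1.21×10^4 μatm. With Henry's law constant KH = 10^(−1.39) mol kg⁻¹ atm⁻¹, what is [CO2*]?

[CO2*] = 493 μmol/kg

KH = 10^(−1.39) = 4.074×10^-2 mol kg⁻¹ atm⁻¹
[CO2*] = KH · pCO2 = 4.074×10^-2 × 1.21×10^4×10^-6 atm = 4.93×10^-4 mol/kg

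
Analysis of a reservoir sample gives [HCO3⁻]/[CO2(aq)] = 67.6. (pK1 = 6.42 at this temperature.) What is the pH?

From K1 = [H⁺][HCO3⁻]/[CO2(aq)]:  pH = pK1 + log₁₀([HCO3⁻]/[CO2(aq)])
log₁₀(67.6) = +1.830
pH = 6.42 + (+1.830) = 8.25

pH = 8.25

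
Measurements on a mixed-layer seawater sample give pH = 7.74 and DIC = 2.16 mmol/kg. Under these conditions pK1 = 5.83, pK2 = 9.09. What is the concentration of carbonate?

α₂ = 1 / (1 + [H⁺]/K2 + [H⁺]²/(K1K2)) = 1 / (1 + 10^+1.35 + 10^-0.56)
   = 1 / (1 + 22.387 + 0.27542) = 1/23.663 = 0.04226
[CO3²⁻] = α₂ × DIC = 0.04226 × 2.16 = 0.0913 mmol/kg

[CO3²⁻] = 0.0913 mmol/kg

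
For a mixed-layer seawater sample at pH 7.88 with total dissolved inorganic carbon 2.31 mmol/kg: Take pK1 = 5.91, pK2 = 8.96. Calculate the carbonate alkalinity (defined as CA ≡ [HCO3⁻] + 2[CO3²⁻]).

CA = 2.46 mmol/kg

CA = [HCO3⁻] + 2[CO3²⁻] = (α₁ + 2α₂)·DIC
At pH 7.88: [H⁺]/K1 = 10^-1.97 = 0.010715, K2/[H⁺] = 10^-1.08 = 0.083176
α₁ = 1/(1 + 0.010715 + 0.083176) = 1/1.0939 = 0.9142; α₂ = α₁·K2/[H⁺] = 0.07604
α₁ + 2α₂ = 1.0662
CA = 1.0662 × 2.31 = 2.46 mmol/kg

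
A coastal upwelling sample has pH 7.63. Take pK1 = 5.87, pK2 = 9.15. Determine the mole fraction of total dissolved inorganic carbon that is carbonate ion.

α₂ = 1 / (1 + [H⁺]/K2 + [H⁺]²/(K1K2)) = 1 / (1 + 10^+1.52 + 10^-0.24)
   = 1 / (1 + 33.113 + 0.57544) = 1/34.689 = 0.02883

α₂ = 0.0288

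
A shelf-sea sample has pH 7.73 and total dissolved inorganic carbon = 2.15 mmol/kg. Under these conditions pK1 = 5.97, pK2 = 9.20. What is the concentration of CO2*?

α₀ = 1 / (1 + K1/[H⁺] + K1K2/[H⁺]²) = 1 / (1 + 10^+1.76 + 10^+0.29)
   = 1 / (1 + 57.544 + 1.9498) = 1/60.494 = 0.01653
[CO2*] = α₀ × DIC = 0.01653 × 2.15 = 0.0355 mmol/kg

[CO2*] = 0.0355 mmol/kg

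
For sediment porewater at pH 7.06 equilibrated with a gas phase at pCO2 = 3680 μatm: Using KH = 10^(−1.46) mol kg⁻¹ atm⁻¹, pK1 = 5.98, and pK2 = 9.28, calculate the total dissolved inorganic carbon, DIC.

[CO2*] = KH · pCO2 = 10^(−1.46) × 3680×10^-6 = 1.276×10^-4 mol/kg
α₀ = 1/(1 + K1/[H⁺] + K1K2/[H⁺]²) = 1/(1 + 10^+1.08 + 10^-1.14) = 0.07636
DIC = [CO2*]/α₀ = 1.276×10^-4 / 0.07636 = 1.67 mmol/kg

DIC = 1.67 mmol/kg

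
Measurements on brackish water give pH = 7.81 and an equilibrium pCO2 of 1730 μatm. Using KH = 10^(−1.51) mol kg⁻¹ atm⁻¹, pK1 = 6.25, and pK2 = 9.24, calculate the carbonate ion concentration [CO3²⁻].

[CO2*] = KH · pCO2 = 10^(−1.51) × 1730×10^-6 = 5.346×10^-5 mol/kg
α₀ = 1/(1 + K1/[H⁺] + K1K2/[H⁺]²) = 1/(1 + 10^+1.56 + 10^+0.13) = 0.02587
DIC = [CO2*]/α₀ = 5.346×10^-5 / 0.02587 = 2.067 mmol/kg
[CO3²⁻] = α₂·DIC; α₂ = 0.03490, so [CO3²⁻] = 0.03490 × 2.067 = 0.0721 mmol/kg

[CO3²⁻] = 0.0721 mmol/kg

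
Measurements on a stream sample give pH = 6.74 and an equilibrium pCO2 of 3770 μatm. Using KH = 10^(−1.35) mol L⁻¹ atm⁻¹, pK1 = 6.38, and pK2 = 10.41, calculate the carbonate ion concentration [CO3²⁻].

[CO2*] = KH · pCO2 = 10^(−1.35) × 3770×10^-6 = 1.684×10^-4 mol/L
α₀ = 1/(1 + K1/[H⁺] + K1K2/[H⁺]²) = 1/(1 + 10^+0.36 + 10^-3.31) = 0.3038
DIC = [CO2*]/α₀ = 1.684×10^-4 / 0.3038 = 0.5543 mmol/L
[CO3²⁻] = α₂·DIC; α₂ = 0.0001488, so [CO3²⁻] = 0.0001488 × 0.5543 = 8.25×10^-5 mmol/L = 0.0825 μmol/L

[CO3²⁻] = 0.0825 μmol/L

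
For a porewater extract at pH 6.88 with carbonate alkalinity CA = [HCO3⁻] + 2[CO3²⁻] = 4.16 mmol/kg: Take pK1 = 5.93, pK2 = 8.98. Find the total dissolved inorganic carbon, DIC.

DIC = 4.59 mmol/kg

CA = [HCO3⁻] + 2[CO3²⁻] = (α₁ + 2α₂)·DIC
At pH 6.88: [H⁺]/K1 = 10^-0.95 = 0.11220, K2/[H⁺] = 10^-2.10 = 0.0079433
α₁ = 1/(1 + 0.11220 + 0.0079433) = 1/1.1201 = 0.8927; α₂ = α₁·K2/[H⁺] = 0.007091
α₁ + 2α₂ = 0.9069
DIC = CA / (α₁ + 2α₂) = 4.16 / 0.9069 = 4.59 mmol/kg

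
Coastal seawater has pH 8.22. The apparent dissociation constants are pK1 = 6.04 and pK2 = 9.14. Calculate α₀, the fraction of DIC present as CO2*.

α₀ = 1 / (1 + K1/[H⁺] + K1K2/[H⁺]²) = 1 / (1 + 10^+2.18 + 10^+1.26)
   = 1 / (1 + 151.36 + 18.197) = 1/170.55 = 0.005863

α₀ = 0.00586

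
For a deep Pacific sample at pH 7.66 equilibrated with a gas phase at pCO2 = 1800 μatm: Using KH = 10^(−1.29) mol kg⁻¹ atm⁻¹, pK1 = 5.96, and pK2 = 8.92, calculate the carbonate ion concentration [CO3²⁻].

[CO3²⁻] = 0.254 mmol/kg

[CO2*] = KH · pCO2 = 10^(−1.29) × 1800×10^-6 = 9.232×10^-5 mol/kg
α₀ = 1/(1 + K1/[H⁺] + K1K2/[H⁺]²) = 1/(1 + 10^+1.70 + 10^+0.44) = 0.01856
DIC = [CO2*]/α₀ = 9.232×10^-5 / 0.01856 = 4.973 mmol/kg
[CO3²⁻] = α₂·DIC; α₂ = 0.05112, so [CO3²⁻] = 0.05112 × 4.973 = 0.254 mmol/kg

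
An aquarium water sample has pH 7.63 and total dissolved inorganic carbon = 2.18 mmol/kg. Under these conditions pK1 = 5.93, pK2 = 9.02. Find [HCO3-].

α₁ = 1 / (1 + [H⁺]/K1 + K2/[H⁺]) = 1 / (1 + 10^-1.70 + 10^-1.39)
   = 1 / (1 + 0.019953 + 0.040738) = 1/1.0607 = 0.9428
[HCO3⁻] = α₁ × DIC = 0.9428 × 2.18 = 2.06 mmol/kg

[HCO3⁻] = 2.06 mmol/kg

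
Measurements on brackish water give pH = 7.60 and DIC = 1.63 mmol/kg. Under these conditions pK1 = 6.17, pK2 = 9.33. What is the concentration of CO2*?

[CO2*] = 0.0574 mmol/kg

α₀ = 1 / (1 + K1/[H⁺] + K1K2/[H⁺]²) = 1 / (1 + 10^+1.43 + 10^-0.30)
   = 1 / (1 + 26.915 + 0.50119) = 1/28.417 = 0.03519
[CO2*] = α₀ × DIC = 0.03519 × 1.63 = 0.0574 mmol/kg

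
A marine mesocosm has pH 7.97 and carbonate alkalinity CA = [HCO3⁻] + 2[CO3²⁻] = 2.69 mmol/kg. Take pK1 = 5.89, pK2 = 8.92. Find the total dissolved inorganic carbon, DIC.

DIC = 2.46 mmol/kg

CA = [HCO3⁻] + 2[CO3²⁻] = (α₁ + 2α₂)·DIC
At pH 7.97: [H⁺]/K1 = 10^-2.08 = 0.0083176, K2/[H⁺] = 10^-0.95 = 0.11220
α₁ = 1/(1 + 0.0083176 + 0.11220) = 1/1.1205 = 0.8924; α₂ = α₁·K2/[H⁺] = 0.1001
α₁ + 2α₂ = 1.0927
DIC = CA / (α₁ + 2α₂) = 2.69 / 1.0927 = 2.46 mmol/kg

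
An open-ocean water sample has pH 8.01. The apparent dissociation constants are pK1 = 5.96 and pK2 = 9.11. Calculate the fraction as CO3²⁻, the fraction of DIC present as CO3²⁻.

α₂ = 1 / (1 + [H⁺]/K2 + [H⁺]²/(K1K2)) = 1 / (1 + 10^+1.10 + 10^-0.95)
   = 1 / (1 + 12.589 + 0.11220) = 1/13.701 = 0.07298

α₂ = 0.0730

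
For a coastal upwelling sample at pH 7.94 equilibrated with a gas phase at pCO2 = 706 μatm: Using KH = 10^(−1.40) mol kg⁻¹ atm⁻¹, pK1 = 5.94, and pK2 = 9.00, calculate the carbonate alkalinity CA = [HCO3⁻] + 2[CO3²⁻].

[CO2*] = KH · pCO2 = 10^(−1.40) × 706×10^-6 = 2.811×10^-5 mol/kg
α₀ = 1/(1 + K1/[H⁺] + K1K2/[H⁺]²) = 1/(1 + 10^+2.00 + 10^+0.94) = 0.009115
DIC = [CO2*]/α₀ = 2.811×10^-5 / 0.009115 = 3.084 mmol/kg
CA = (α₁ + 2α₂)·DIC = (0.9115 + 2×0.07939) × 3.084 = 3.30 mmol/kg

CA = 3.30 mmol/kg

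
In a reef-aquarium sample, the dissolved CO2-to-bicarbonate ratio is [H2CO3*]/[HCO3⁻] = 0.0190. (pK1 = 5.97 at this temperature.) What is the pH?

From K1 = [H⁺][HCO3⁻]/[H2CO3*]:  pH = pK1 − log₁₀([H2CO3*]/[HCO3⁻])
log₁₀(0.0190) = -1.721
pH = 5.97 − (-1.721) = 7.69

pH = 7.69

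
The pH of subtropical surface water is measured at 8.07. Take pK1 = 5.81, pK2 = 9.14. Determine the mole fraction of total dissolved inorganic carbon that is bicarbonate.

α₁ = 0.917

α₁ = 1 / (1 + [H⁺]/K1 + K2/[H⁺]) = 1 / (1 + 10^-2.26 + 10^-1.07)
   = 1 / (1 + 0.0054954 + 0.085114) = 1/1.0906 = 0.9169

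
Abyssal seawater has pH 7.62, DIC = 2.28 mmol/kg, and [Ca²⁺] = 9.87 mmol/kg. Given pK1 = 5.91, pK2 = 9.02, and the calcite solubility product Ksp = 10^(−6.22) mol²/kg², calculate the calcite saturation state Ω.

Ω = 1.40

α₂ = 1 / (1 + [H⁺]/K2 + [H⁺]²/(K1K2)) = 1 / (1 + 10^+1.40 + 10^-0.31)
   = 1 / (1 + 25.119 + 0.48978) = 1/26.609 = 0.03758
[CO3²⁻] = α₂ × DIC = 0.03758 × 2.28 = 0.08569 mmol/kg
Ksp = 10^(−6.22) = 6.026×10^-7
Ω = [Ca²⁺][CO3²⁻]/Ksp = (9.87×10^-3)(8.569×10^-5) / 6.026×10^-7 = 1.40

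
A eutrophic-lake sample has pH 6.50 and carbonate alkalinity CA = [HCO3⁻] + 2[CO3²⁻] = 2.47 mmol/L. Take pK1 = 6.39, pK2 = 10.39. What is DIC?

DIC = 4.39 mmol/L

CA = [HCO3⁻] + 2[CO3²⁻] = (α₁ + 2α₂)·DIC
At pH 6.50: [H⁺]/K1 = 10^-0.11 = 0.77625, K2/[H⁺] = 10^-3.89 = 0.00012882
α₁ = 1/(1 + 0.77625 + 0.00012882) = 1/1.7764 = 0.5629; α₂ = α₁·K2/[H⁺] = 7.252×10^-5
α₁ + 2α₂ = 0.5631
DIC = CA / (α₁ + 2α₂) = 2.47 / 0.5631 = 4.39 mmol/L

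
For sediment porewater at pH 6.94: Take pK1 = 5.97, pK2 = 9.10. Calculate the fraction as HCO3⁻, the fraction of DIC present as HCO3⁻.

α₁ = 1 / (1 + [H⁺]/K1 + K2/[H⁺]) = 1 / (1 + 10^-0.97 + 10^-2.16)
   = 1 / (1 + 0.10715 + 0.0069183) = 1/1.1141 = 0.8976

α₁ = 0.898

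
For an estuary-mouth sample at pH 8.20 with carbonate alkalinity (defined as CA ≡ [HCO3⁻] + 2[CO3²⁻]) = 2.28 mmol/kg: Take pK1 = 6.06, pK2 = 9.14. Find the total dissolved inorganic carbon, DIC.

CA = [HCO3⁻] + 2[CO3²⁻] = (α₁ + 2α₂)·DIC
At pH 8.20: [H⁺]/K1 = 10^-2.14 = 0.0072444, K2/[H⁺] = 10^-0.94 = 0.11482
α₁ = 1/(1 + 0.0072444 + 0.11482) = 1/1.1221 = 0.8912; α₂ = α₁·K2/[H⁺] = 0.1023
α₁ + 2α₂ = 1.0959
DIC = CA / (α₁ + 2α₂) = 2.28 / 1.0959 = 2.08 mmol/kg

DIC = 2.08 mmol/kg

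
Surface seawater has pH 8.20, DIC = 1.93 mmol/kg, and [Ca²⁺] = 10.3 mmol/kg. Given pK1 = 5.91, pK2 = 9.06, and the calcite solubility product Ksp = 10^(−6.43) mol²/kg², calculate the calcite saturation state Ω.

Ω = 6.46

α₂ = 1 / (1 + [H⁺]/K2 + [H⁺]²/(K1K2)) = 1 / (1 + 10^+0.86 + 10^-1.43)
   = 1 / (1 + 7.2444 + 0.037154) = 1/8.2815 = 0.1208
[CO3²⁻] = α₂ × DIC = 0.1208 × 1.93 = 0.2330 mmol/kg
Ksp = 10^(−6.43) = 3.715×10^-7
Ω = [Ca²⁺][CO3²⁻]/Ksp = (10.3×10^-3)(2.330×10^-4) / 3.715×10^-7 = 6.46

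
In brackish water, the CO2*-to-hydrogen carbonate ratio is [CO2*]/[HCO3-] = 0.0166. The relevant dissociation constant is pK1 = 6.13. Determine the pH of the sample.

pH = 7.91

From K1 = [H⁺][HCO3-]/[CO2*]:  pH = pK1 − log₁₀([CO2*]/[HCO3-])
log₁₀(0.0166) = -1.780
pH = 6.13 − (-1.780) = 7.91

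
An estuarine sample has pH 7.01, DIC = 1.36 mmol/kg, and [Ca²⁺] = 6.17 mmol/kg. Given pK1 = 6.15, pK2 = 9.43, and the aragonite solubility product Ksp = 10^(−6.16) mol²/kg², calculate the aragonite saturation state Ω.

α₂ = 1 / (1 + [H⁺]/K2 + [H⁺]²/(K1K2)) = 1 / (1 + 10^+2.42 + 10^+1.56)
   = 1 / (1 + 263.03 + 36.308) = 1/300.33 = 0.003330
[CO3²⁻] = α₂ × DIC = 0.003330 × 1.36 = 0.004528 mmol/kg = 4.528 μmol/kg
Ksp = 10^(−6.16) = 6.918×10^-7
Ω = [Ca²⁺][CO3²⁻]/Ksp = (6.17×10^-3)(4.528×10^-6) / 6.918×10^-7 = 0.0404

Ω = 0.0404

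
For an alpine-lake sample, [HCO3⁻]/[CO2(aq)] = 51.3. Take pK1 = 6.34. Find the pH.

From K1 = [H⁺][HCO3⁻]/[CO2(aq)]:  pH = pK1 + log₁₀([HCO3⁻]/[CO2(aq)])
log₁₀(51.3) = +1.710
pH = 6.34 + (+1.710) = 8.05

pH = 8.05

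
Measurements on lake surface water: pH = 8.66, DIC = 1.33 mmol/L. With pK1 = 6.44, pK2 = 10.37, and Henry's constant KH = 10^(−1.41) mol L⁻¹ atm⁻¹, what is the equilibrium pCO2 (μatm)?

pCO2 = 201 μatm

α₀ = 1 / (1 + K1/[H⁺] + K1K2/[H⁺]²) = 1 / (1 + 10^+2.22 + 10^+0.51)
   = 1 / (1 + 165.96 + 3.2359) = 1/170.19 = 0.005876
[CO2*] = α₀ × DIC = 0.005876 × 1.33 = 0.007815 mmol/L = 7.815 μmol/L
pCO2 = [CO2*]/KH = 7.815×10^-6 / 3.890×10^-2 = 201 μatm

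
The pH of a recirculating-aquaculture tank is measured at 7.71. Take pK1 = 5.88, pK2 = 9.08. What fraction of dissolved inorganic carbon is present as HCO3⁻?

α₁ = 1 / (1 + [H⁺]/K1 + K2/[H⁺]) = 1 / (1 + 10^-1.83 + 10^-1.37)
   = 1 / (1 + 0.014791 + 0.042658) = 1/1.0574 = 0.9457

α₁ = 0.946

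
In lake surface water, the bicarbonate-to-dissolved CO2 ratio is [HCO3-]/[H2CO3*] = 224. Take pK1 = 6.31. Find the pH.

From K1 = [H⁺][HCO3-]/[H2CO3*]:  pH = pK1 + log₁₀([HCO3-]/[H2CO3*])
log₁₀(224) = +2.350
pH = 6.31 + (+2.350) = 8.66

pH = 8.66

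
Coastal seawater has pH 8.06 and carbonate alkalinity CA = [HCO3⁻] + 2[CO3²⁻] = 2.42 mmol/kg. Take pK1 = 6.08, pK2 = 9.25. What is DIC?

DIC = 2.30 mmol/kg

CA = [HCO3⁻] + 2[CO3²⁻] = (α₁ + 2α₂)·DIC
At pH 8.06: [H⁺]/K1 = 10^-1.98 = 0.010471, K2/[H⁺] = 10^-1.19 = 0.064565
α₁ = 1/(1 + 0.010471 + 0.064565) = 1/1.0750 = 0.9302; α₂ = α₁·K2/[H⁺] = 0.06006
α₁ + 2α₂ = 1.0503
DIC = CA / (α₁ + 2α₂) = 2.42 / 1.0503 = 2.30 mmol/kg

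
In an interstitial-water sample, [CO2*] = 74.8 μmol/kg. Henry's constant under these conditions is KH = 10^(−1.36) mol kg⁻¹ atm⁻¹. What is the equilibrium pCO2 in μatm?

pCO2 = 1710 μatm

KH = 10^(−1.36) = 4.365×10^-2 mol kg⁻¹ atm⁻¹
pCO2 = [CO2*]/KH = 74.8×10^-6 / 4.365×10^-2 = 1.71×10^-3 atm = 1710 μatm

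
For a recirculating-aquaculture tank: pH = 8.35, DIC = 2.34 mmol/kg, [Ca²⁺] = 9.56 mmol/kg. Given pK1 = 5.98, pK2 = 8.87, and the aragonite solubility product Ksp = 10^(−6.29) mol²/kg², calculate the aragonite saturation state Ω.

α₂ = 1 / (1 + [H⁺]/K2 + [H⁺]²/(K1K2)) = 1 / (1 + 10^+0.52 + 10^-1.85)
   = 1 / (1 + 3.3113 + 0.014125) = 1/4.3254 = 0.2312
[CO3²⁻] = α₂ × DIC = 0.2312 × 2.34 = 0.5410 mmol/kg
Ksp = 10^(−6.29) = 5.129×10^-7
Ω = [Ca²⁺][CO3²⁻]/Ksp = (9.56×10^-3)(5.410×10^-4) / 5.129×10^-7 = 10.1

Ω = 10.1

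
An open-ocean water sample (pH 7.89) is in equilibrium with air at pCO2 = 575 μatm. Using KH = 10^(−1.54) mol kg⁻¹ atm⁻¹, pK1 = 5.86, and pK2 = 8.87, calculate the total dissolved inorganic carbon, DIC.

DIC = 1.98 mmol/kg

[CO2*] = KH · pCO2 = 10^(−1.54) × 575×10^-6 = 1.658×10^-5 mol/kg
α₀ = 1/(1 + K1/[H⁺] + K1K2/[H⁺]²) = 1/(1 + 10^+2.03 + 10^+1.05) = 0.008377
DIC = [CO2*]/α₀ = 1.658×10^-5 / 0.008377 = 1.98 mmol/kg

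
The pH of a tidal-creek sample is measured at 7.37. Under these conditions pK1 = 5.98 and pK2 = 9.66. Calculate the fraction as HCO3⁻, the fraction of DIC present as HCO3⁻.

α₁ = 1 / (1 + [H⁺]/K1 + K2/[H⁺]) = 1 / (1 + 10^-1.39 + 10^-2.29)
   = 1 / (1 + 0.040738 + 0.0051286) = 1/1.0459 = 0.9561

α₁ = 0.956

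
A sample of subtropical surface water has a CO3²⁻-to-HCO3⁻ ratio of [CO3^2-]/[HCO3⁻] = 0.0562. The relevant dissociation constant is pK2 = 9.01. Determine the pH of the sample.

From K2 = [H⁺][CO3^2-]/[HCO3⁻]:  pH = pK2 + log₁₀([CO3^2-]/[HCO3⁻])
log₁₀(0.0562) = -1.250
pH = 9.01 + (-1.250) = 7.76

pH = 7.76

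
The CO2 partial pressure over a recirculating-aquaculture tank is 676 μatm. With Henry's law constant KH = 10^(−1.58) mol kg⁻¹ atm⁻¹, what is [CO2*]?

[CO2*] = 17.8 μmol/kg

KH = 10^(−1.58) = 2.630×10^-2 mol kg⁻¹ atm⁻¹
[CO2*] = KH · pCO2 = 2.630×10^-2 × 676×10^-6 atm = 1.78×10^-5 mol/kg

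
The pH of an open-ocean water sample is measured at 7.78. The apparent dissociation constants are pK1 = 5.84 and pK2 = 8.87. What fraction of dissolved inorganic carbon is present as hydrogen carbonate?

α₁ = 0.915

α₁ = 1 / (1 + [H⁺]/K1 + K2/[H⁺]) = 1 / (1 + 10^-1.94 + 10^-1.09)
   = 1 / (1 + 0.011482 + 0.081283) = 1/1.0928 = 0.9151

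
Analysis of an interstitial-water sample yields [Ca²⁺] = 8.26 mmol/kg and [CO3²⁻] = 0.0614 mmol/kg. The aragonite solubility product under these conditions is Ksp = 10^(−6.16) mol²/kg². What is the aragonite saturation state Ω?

Ω = 0.733

Ksp = 10^(−6.16) = 6.918×10^-7
Ω = [Ca²⁺][CO3²⁻]/Ksp = (8.26×10^-3)(0.0614×10^-3) / 6.918×10^-7 = 0.733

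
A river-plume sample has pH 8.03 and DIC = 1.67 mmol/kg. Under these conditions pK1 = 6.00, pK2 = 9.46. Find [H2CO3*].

[CO2*] = 14.9 μmol/kg

α₀ = 1 / (1 + K1/[H⁺] + K1K2/[H⁺]²) = 1 / (1 + 10^+2.03 + 10^+0.60)
   = 1 / (1 + 107.15 + 3.9811) = 1/112.13 = 0.008918
[CO2*] = α₀ × DIC = 0.008918 × 1.67 = 0.0149 mmol/kg = 14.9 μmol/kg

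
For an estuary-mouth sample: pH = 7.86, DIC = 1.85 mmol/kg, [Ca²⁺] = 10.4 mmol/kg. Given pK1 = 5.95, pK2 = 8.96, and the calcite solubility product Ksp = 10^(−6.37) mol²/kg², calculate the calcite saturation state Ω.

α₂ = 1 / (1 + [H⁺]/K2 + [H⁺]²/(K1K2)) = 1 / (1 + 10^+1.10 + 10^-0.81)
   = 1 / (1 + 12.589 + 0.15488) = 1/13.744 = 0.07276
[CO3²⁻] = α₂ × DIC = 0.07276 × 1.85 = 0.1346 mmol/kg
Ksp = 10^(−6.37) = 4.266×10^-7
Ω = [Ca²⁺][CO3²⁻]/Ksp = (10.4×10^-3)(1.346×10^-4) / 4.266×10^-7 = 3.28

Ω = 3.28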